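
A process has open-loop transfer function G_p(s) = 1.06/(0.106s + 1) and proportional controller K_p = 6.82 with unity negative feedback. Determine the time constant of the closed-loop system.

Closed loop: T(s) = K_p·G_p/(1+K_p·G_p) = 7.229/(0.106s + 1 + 7.229), with pole at s = −(1 + 7.229)/0.106 = −77.63.
Closed-loop time constant τ = 1/77.63 = 0.0129 s.

τ = 0.0129 s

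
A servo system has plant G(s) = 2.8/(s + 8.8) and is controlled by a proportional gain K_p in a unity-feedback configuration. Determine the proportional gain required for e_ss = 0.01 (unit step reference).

For a type-0 loop with proportional control, e_ss = 1/(1 + K_p·G(0)).
G(0) = 0.3182. Require 1/(1 + K_p·0.3182) = 0.01, so 1 + 0.3182·K_p = 100.
K_p = (100 − 1)/0.3182 = 311.

K_p = 311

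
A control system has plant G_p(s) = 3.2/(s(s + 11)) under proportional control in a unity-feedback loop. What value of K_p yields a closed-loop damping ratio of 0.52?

K_p = 35

Closed-loop characteristic equation: s² + 11s + K_p·3.2 = 0.
So ω_n = √(3.2K_p) and 2ζω_n = 11, giving ζ = 11/(2√(3.2K_p)).
Setting ζ = 0.52: √(3.2K_p) = 11/(2·0.52) = 10.58, so K_p = 111.9/3.2 = 35.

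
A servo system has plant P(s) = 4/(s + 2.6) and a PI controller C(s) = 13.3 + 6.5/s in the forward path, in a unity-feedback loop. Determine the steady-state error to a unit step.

The open loop C(s)P(s) has a pole at the origin (type 1), so the static position error constant is infinite and e_ss = 1/(1+∞) = 0.

0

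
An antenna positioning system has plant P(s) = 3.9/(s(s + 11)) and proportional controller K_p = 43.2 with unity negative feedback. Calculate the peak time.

T_p = 0.267 s

The closed-loop denominator s² + 11s + 168.5 gives ω_n = √168.5 = 12.98 and ζ = 11/(2ω_n) = 0.4237.
Damped frequency ω_d = ω_n√(1−ζ²) = 11.76 rad/s, so peak time T_p = π/ω_d = 0.267 s.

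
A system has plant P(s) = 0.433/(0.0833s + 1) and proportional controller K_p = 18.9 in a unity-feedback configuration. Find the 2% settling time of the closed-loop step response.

Closed loop: T(s) = K_p·P/(1+K_p·P) = 8.184/(0.0833s + 1 + 8.184), with pole at s = −(1 + 8.184)/0.0833 = −110.2.
τ = 1/110.2 = 0.00907 s, so 2% settling time ≈ 4τ = 0.0363 s.

T_s ≈ 0.0363 s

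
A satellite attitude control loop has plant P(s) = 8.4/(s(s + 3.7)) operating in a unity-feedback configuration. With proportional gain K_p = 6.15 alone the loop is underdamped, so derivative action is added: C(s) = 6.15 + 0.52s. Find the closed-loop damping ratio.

Forward path: (6.15 + 0.52s)·8.4/(s(s+3.7)). The closed-loop characteristic equation is s² + (3.7 + 8.4·0.52)s + 8.4·6.15 = 0.
That is s² + 8.068s + 51.66 = 0, so ω_n = 7.187 rad/s and ζ = 8.068/(2·7.187) = 0.5613.

ζ = 0.561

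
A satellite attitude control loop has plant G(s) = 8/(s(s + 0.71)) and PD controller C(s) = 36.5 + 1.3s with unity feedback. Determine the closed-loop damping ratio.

Forward path: (36.5 + 1.3s)·8/(s(s+0.71)). The closed-loop characteristic equation is s² + (0.71 + 8·1.3)s + 8·36.5 = 0.
That is s² + 11.11s + 292 = 0, so ω_n = 17.09 rad/s and ζ = 11.11/(2·17.09) = 0.3251.

ζ = 0.325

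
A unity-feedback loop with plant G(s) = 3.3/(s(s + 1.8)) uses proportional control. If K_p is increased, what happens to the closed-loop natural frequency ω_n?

increase

ω_n = √(3.3·K_p), which grows with K_p.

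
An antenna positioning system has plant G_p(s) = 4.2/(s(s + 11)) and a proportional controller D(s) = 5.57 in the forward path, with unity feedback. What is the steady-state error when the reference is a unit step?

The open loop D(s)G_p(s) has a pole at the origin (type 1), so the static position error constant is infinite and e_ss = 1/(1+∞) = 0.

0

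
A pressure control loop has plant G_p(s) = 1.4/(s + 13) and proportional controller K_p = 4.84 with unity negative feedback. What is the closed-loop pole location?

s = -19.78

Closed-loop transfer function: T(s) = K_p·G_p(s)/(1 + K_p·G_p(s)) = 6.776/(s + 13 + 6.776) = 6.776/(s + 19.78).
The closed-loop pole is at s = −19.78.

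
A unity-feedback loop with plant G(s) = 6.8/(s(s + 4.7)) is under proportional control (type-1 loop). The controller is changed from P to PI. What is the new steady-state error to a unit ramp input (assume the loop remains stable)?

The integrator raises the loop to type 2, so K_v → ∞ and e_ss to a ramp is zero.

0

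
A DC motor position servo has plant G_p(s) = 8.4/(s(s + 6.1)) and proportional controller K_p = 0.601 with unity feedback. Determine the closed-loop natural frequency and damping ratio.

ω_n = 2.25 rad/s, ζ = 1.36

With unity feedback the closed-loop characteristic equation is s² + 6.1s + 0.601·8.4 = s² + 6.1s + 5.048 = 0.
So ω_n² = 5.048 ⇒ ω_n = 2.247 rad/s, and ζ = 6.1/(2ω_n) = 1.36.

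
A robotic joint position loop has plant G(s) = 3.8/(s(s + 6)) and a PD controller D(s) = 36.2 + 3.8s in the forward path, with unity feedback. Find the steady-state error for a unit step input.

The open loop D(s)G(s) has a pole at the origin (type 1), so the static position error constant is infinite and e_ss = 1/(1+∞) = 0.

0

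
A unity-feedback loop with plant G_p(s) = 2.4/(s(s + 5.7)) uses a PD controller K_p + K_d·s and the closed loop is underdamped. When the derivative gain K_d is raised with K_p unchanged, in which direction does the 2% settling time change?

Characteristic equation s² + (5.7 + 2.4K_d)s + 2.4K_p = 0: raising K_d increases ζω_n = (5.7+2.4K_d)/2 while the loop stays underdamped, so T_s ≈ 4/(ζω_n) decreases.

decrease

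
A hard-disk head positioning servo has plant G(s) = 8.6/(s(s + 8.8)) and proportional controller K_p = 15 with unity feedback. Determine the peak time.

The closed-loop denominator s² + 8.8s + 129 gives ω_n = √129 = 11.36 and ζ = 8.8/(2ω_n) = 0.3874.
Damped frequency ω_d = ω_n√(1−ζ²) = 10.47 rad/s, so peak time T_p = π/ω_d = 0.3 s.

T_p = 0.3 s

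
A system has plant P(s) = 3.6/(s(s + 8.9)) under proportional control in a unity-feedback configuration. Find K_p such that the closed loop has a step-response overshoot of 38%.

K_p = 63.5

From %OS = 100·exp(−πζ/√(1−ζ²)) = 38%, ζ = −ln(0.38)/√(π²+ln²(0.38)) = 0.2943.
Characteristic equation s² + 8.9s + 3.6K_p = 0 gives ζ = 8.9/(2√(3.6K_p)).
Setting ζ = 0.2943: √(3.6K_p) = 8.9/(2·0.2943) = 15.12, so K_p = 228.6/3.6 = 63.5.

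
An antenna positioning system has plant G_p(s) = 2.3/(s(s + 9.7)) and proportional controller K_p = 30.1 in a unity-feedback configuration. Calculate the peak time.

T_p = 0.465 s

From 1 + K_pG_p(s) = 0: s² + 9.7s + 69.23 = 0 ⇒ ω_n = 8.32, ζ = 0.5829.
Damped frequency ω_d = ω_n√(1−ζ²) = 6.761 rad/s, so peak time T_p = π/ω_d = 0.465 s.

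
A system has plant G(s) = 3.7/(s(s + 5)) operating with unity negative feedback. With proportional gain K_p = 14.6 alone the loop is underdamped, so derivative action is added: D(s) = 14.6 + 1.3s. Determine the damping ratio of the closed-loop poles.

ζ = 0.667

Forward path: (14.6 + 1.3s)·3.7/(s(s+5)). The closed-loop characteristic equation is s² + (5 + 3.7·1.3)s + 3.7·14.6 = 0.
That is s² + 9.81s + 54.02 = 0, so ω_n = 7.35 rad/s and ζ = 9.81/(2·7.35) = 0.6674.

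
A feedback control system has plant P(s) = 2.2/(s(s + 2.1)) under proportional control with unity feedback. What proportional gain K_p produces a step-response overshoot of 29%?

K_p = 3.73

From %OS = 100·exp(−πζ/√(1−ζ²)) = 29%, ζ = −ln(0.29)/√(π²+ln²(0.29)) = 0.3666.
Characteristic equation s² + 2.1s + 2.2K_p = 0 gives ζ = 2.1/(2√(2.2K_p)).
Setting ζ = 0.3666: √(2.2K_p) = 2.1/(2·0.3666) = 2.864, so K_p = 8.204/2.2 = 3.73.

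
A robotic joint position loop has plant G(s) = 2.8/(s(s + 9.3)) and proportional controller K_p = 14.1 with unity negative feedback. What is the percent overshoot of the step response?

From 1 + K_pG(s) = 0: s² + 9.3s + 39.48 = 0 ⇒ ω_n = 6.283, ζ = 0.7401.
%OS = 100·exp(−πζ/√(1−ζ²)) = 100·exp(−π·0.7401/√0.4523) = 3.15%.

3.15%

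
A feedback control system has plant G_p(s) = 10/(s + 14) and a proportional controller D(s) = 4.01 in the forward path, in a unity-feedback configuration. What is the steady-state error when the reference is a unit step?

The loop is type 0. Static position error constant K_pos = D(0)·G_p(0) = 4.01·0.7143 = 2.864.
Steady-state error to a unit step: e_ss = 1/(1+K_pos) = 1/3.864 = 0.259.

0.259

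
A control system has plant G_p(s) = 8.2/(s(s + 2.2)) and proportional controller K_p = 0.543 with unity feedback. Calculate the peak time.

T_p = 1.74 s

The closed-loop denominator s² + 2.2s + 4.453 gives ω_n = √4.453 = 2.11 and ζ = 2.2/(2ω_n) = 0.5213.
Damped frequency ω_d = ω_n√(1−ζ²) = 1.801 rad/s, so peak time T_p = π/ω_d = 1.74 s.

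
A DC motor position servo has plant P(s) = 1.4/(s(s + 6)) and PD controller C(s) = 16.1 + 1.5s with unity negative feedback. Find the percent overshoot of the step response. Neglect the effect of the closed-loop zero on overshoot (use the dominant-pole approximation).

Forward path: (16.1 + 1.5s)·1.4/(s(s+6)). The closed-loop characteristic equation is s² + (6 + 1.4·1.5)s + 1.4·16.1 = 0.
That is s² + 8.1s + 22.54 = 0, so ω_n = 4.748 rad/s and ζ = 8.1/(2·4.748) = 0.8531.
%OS = 100·exp(−πζ/√(1−ζ²)) = 0.588%.

0.588%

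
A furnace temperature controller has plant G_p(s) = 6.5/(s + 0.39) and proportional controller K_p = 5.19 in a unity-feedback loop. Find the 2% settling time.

Closed-loop transfer function: T(s) = K_p·G_p(s)/(1 + K_p·G_p(s)) = 33.73/(s + 0.39 + 33.73) = 33.73/(s + 34.12).
Time constant τ = 1/34.12 = 0.0293 s, so the 2% settling time is about 4τ = 0.117 s.

T_s ≈ 0.117 s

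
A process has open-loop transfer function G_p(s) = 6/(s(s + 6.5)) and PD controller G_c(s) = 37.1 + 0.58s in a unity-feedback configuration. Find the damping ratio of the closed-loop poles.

ζ = 0.334

Forward path: (37.1 + 0.58s)·6/(s(s+6.5)). The closed-loop characteristic equation is s² + (6.5 + 6·0.58)s + 6·37.1 = 0.
That is s² + 9.98s + 222.6 = 0, so ω_n = 14.92 rad/s and ζ = 9.98/(2·14.92) = 0.3345.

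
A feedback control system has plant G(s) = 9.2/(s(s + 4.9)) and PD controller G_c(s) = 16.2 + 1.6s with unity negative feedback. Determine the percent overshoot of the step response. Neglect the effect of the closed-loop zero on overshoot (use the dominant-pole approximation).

Forward path: (16.2 + 1.6s)·9.2/(s(s+4.9)). The closed-loop characteristic equation is s² + (4.9 + 9.2·1.6)s + 9.2·16.2 = 0.
That is s² + 19.62s + 149 = 0, so ω_n = 12.21 rad/s and ζ = 19.62/(2·12.21) = 0.8036.
%OS = 100·exp(−πζ/√(1−ζ²)) = 1.44%.

1.44%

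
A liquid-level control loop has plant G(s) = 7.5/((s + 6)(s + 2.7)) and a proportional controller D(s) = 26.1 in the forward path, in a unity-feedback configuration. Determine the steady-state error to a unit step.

0.0764

The loop is type 0. Static position error constant K_pos = D(0)·G(0) = 26.1·0.463 = 12.08.
Steady-state error to a unit step: e_ss = 1/(1+K_pos) = 1/13.08 = 0.0764.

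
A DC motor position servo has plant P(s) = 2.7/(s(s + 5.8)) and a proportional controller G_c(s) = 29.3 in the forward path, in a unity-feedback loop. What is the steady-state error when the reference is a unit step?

0

The open loop G_c(s)P(s) has a pole at the origin (type 1), so the static position error constant is infinite and e_ss = 1/(1+∞) = 0.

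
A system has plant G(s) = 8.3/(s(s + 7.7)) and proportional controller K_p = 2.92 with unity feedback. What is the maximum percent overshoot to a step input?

Closed-loop characteristic equation: s² + 7.7s + 24.24 = 0, so ω_n = 4.923 rad/s and ζ = 7.7/(2·4.923) = 0.782.
%OS = 100·exp(−πζ/√(1−ζ²)) = 100·exp(−π·0.782/√0.3884) = 1.94%.

1.94%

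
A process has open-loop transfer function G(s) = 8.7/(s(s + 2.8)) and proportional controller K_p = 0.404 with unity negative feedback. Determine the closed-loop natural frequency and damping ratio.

ω_n = 1.87 rad/s, ζ = 0.747

The closed-loop denominator is s(s+2.8) + 0.404·8.7 = s² + 2.8s + 3.515.
So ω_n² = 3.515 ⇒ ω_n = 1.875 rad/s, and ζ = 2.8/(2ω_n) = 0.747.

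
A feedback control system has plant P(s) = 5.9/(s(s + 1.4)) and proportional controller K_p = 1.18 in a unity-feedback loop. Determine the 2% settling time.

T_s ≈ 5.71 s

The closed-loop denominator s² + 1.4s + 6.962 gives ω_n = √6.962 = 2.639 and ζ = 1.4/(2ω_n) = 0.2653.
2% settling time T_s ≈ 4/(ζω_n) = 4/0.7 = 5.71 s.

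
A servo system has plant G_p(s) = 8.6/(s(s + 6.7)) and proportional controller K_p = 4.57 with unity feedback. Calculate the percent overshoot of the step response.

13.7%

The closed-loop denominator s² + 6.7s + 39.3 gives ω_n = √39.3 = 6.269 and ζ = 6.7/(2ω_n) = 0.5344.
%OS = 100·exp(−πζ/√(1−ζ²)) = 100·exp(−π·0.5344/√0.7145) = 13.7%.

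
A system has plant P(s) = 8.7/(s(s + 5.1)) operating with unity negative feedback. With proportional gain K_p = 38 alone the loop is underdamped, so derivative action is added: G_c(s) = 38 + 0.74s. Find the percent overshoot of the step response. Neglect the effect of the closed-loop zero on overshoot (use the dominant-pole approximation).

Forward path: (38 + 0.74s)·8.7/(s(s+5.1)). The closed-loop characteristic equation is s² + (5.1 + 8.7·0.74)s + 8.7·38 = 0.
That is s² + 11.54s + 330.6 = 0, so ω_n = 18.18 rad/s and ζ = 11.54/(2·18.18) = 0.3173.
%OS = 100·exp(−πζ/√(1−ζ²)) = 35%.

35%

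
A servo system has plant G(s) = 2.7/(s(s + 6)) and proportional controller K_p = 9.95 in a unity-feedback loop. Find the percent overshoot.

From 1 + K_pG(s) = 0: s² + 6s + 26.86 = 0 ⇒ ω_n = 5.183, ζ = 0.5788.
%OS = 100·exp(−πζ/√(1−ζ²)) = 100·exp(−π·0.5788/√0.665) = 10.8%.

10.8%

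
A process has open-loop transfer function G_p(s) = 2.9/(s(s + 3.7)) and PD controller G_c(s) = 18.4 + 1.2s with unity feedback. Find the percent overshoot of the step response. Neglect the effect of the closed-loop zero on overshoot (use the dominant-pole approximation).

17%

Forward path: (18.4 + 1.2s)·2.9/(s(s+3.7)). The closed-loop characteristic equation is s² + (3.7 + 2.9·1.2)s + 2.9·18.4 = 0.
That is s² + 7.18s + 53.36 = 0, so ω_n = 7.305 rad/s and ζ = 7.18/(2·7.305) = 0.4915.
%OS = 100·exp(−πζ/√(1−ζ²)) = 17%.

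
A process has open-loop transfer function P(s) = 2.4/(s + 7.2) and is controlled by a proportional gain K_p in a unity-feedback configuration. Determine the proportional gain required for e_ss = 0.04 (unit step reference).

K_p = 72

Steady-state error for a unit step on this type-0 loop is 1/(1 + K_p·P(0)).
P(0) = 0.3333. Require 1/(1 + K_p·0.3333) = 0.04, so 1 + 0.3333·K_p = 25.
K_p = (25 − 1)/0.3333 = 72.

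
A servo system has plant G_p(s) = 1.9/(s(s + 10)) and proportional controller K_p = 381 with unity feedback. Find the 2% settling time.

T_s ≈ 0.8 s

Closed-loop characteristic equation: s² + 10s + 723.9 = 0, so ω_n = 26.91 rad/s and ζ = 10/(2·26.91) = 0.1858.
2% settling time T_s ≈ 4/(ζω_n) = 4/5 = 0.8 s.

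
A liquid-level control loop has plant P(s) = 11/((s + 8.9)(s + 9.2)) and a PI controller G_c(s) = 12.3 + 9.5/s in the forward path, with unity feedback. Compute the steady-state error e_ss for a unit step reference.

0

The open loop G_c(s)P(s) has a pole at the origin (type 1), so the static position error constant is infinite and e_ss = 1/(1+∞) = 0.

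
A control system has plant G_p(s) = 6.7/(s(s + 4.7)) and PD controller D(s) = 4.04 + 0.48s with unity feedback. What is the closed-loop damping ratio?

Forward path: (4.04 + 0.48s)·6.7/(s(s+4.7)). The closed-loop characteristic equation is s² + (4.7 + 6.7·0.48)s + 6.7·4.04 = 0.
That is s² + 7.916s + 27.07 = 0, so ω_n = 5.203 rad/s and ζ = 7.916/(2·5.203) = 0.7608.

ζ = 0.761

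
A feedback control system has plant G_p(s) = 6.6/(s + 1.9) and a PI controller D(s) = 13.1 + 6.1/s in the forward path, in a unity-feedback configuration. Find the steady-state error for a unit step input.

The open loop D(s)G_p(s) has a pole at the origin (type 1), so the static position error constant is infinite and e_ss = 1/(1+∞) = 0.

0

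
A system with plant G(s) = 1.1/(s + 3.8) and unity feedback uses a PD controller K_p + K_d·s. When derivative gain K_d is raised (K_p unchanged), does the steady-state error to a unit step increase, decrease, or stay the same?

unchanged

K_d affects only the transient (the s-coefficient); the DC loop gain, and hence e_ss, depends only on K_p.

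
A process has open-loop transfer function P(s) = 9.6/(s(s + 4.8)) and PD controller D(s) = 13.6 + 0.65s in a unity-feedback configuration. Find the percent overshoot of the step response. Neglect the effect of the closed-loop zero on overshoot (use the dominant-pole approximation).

17.7%

Forward path: (13.6 + 0.65s)·9.6/(s(s+4.8)). The closed-loop characteristic equation is s² + (4.8 + 9.6·0.65)s + 9.6·13.6 = 0.
That is s² + 11.04s + 130.6 = 0, so ω_n = 11.43 rad/s and ζ = 11.04/(2·11.43) = 0.4831.
%OS = 100·exp(−πζ/√(1−ζ²)) = 17.7%.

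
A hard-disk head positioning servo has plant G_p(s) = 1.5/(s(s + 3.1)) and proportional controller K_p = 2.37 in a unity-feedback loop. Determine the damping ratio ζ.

1 + K_p·G_p(s) = 0 gives s² + 3.1s + 3.555 = 0.
Matching s² + 2ζω_n s + ω_n²: ω_n = √3.555 = 1.885 rad/s and 2ζω_n = 3.1, so ζ = 3.1/(2·1.885) = 0.822.

ζ = 0.822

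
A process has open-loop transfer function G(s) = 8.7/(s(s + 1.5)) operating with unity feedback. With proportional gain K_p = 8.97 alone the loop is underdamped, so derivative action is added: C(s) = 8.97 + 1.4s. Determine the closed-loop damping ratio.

Forward path: (8.97 + 1.4s)·8.7/(s(s+1.5)). The closed-loop characteristic equation is s² + (1.5 + 8.7·1.4)s + 8.7·8.97 = 0.
That is s² + 13.68s + 78.04 = 0, so ω_n = 8.834 rad/s and ζ = 13.68/(2·8.834) = 0.7743.

ζ = 0.774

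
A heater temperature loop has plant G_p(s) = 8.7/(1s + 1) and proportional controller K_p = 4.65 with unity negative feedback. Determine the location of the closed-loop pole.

s = -41.45

Closed loop: T(s) = K_p·G_p/(1+K_p·G_p) = 40.45/(1s + 1 + 40.45), with pole at s = −(1 + 40.45)/1 = −41.45.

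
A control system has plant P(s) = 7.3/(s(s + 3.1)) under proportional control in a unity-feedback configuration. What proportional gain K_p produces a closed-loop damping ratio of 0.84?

K_p = 0.466

Closed-loop characteristic equation: s² + 3.1s + K_p·7.3 = 0.
So ω_n = √(7.3K_p) and 2ζω_n = 3.1, giving ζ = 3.1/(2√(7.3K_p)).
Setting ζ = 0.84: √(7.3K_p) = 3.1/(2·0.84) = 1.845, so K_p = 3.405/7.3 = 0.466.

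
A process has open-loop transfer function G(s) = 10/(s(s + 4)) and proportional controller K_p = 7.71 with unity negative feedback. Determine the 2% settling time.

T_s ≈ 2 s

The closed-loop denominator s² + 4s + 77.1 gives ω_n = √77.1 = 8.781 and ζ = 4/(2ω_n) = 0.2278.
2% settling time T_s ≈ 4/(ζω_n) = 4/2 = 2 s.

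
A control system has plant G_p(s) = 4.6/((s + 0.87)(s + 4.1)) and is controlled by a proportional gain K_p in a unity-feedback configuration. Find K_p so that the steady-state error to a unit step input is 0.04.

The loop is type 0, so e_ss(step) = 1/(1 + K_pos) with K_pos = K_p·G_p(0).
G_p(0) = 1.29. Require 1/(1 + K_p·1.29) = 0.04, so 1 + 1.29·K_p = 25.
K_p = (25 − 1)/1.29 = 18.6.

K_p = 18.6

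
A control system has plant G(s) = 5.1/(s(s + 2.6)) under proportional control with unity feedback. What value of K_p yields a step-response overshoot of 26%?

K_p = 2.13

From %OS = 100·exp(−πζ/√(1−ζ²)) = 26%, ζ = −ln(0.26)/√(π²+ln²(0.26)) = 0.3941.
Characteristic equation s² + 2.6s + 5.1K_p = 0 gives ζ = 2.6/(2√(5.1K_p)).
Setting ζ = 0.3941: √(5.1K_p) = 2.6/(2·0.3941) = 3.299, so K_p = 10.88/5.1 = 2.13.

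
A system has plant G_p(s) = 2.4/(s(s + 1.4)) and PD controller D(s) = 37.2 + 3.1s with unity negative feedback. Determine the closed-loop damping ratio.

Forward path: (37.2 + 3.1s)·2.4/(s(s+1.4)). The closed-loop characteristic equation is s² + (1.4 + 2.4·3.1)s + 2.4·37.2 = 0.
That is s² + 8.84s + 89.28 = 0, so ω_n = 9.449 rad/s and ζ = 8.84/(2·9.449) = 0.4678.

ζ = 0.468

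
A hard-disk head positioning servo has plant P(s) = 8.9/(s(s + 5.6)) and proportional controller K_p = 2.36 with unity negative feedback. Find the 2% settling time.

The closed-loop denominator s² + 5.6s + 21 gives ω_n = √21 = 4.583 and ζ = 5.6/(2ω_n) = 0.611.
2% settling time T_s ≈ 4/(ζω_n) = 4/2.8 = 1.43 s.

T_s ≈ 1.43 s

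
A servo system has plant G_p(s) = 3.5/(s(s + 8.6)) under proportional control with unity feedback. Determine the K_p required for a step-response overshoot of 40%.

K_p = 67.4

From %OS = 100·exp(−πζ/√(1−ζ²)) = 40%, ζ = −ln(0.4)/√(π²+ln²(0.4)) = 0.28.
Characteristic equation s² + 8.6s + 3.5K_p = 0 gives ζ = 8.6/(2√(3.5K_p)).
Setting ζ = 0.28: √(3.5K_p) = 8.6/(2·0.28) = 15.36, so K_p = 235.8/3.5 = 67.4.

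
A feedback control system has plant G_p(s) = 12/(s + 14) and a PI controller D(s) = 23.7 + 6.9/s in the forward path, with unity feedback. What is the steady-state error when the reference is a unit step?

0

The open loop D(s)G_p(s) has a pole at the origin (type 1), so the static position error constant is infinite and e_ss = 1/(1+∞) = 0.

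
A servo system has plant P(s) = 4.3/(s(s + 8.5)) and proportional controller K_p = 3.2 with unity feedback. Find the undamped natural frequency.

ω_n = 3.71 rad/s

With unity feedback the closed-loop characteristic equation is s² + 8.5s + 3.2·4.3 = s² + 8.5s + 13.76 = 0.
So ω_n² = 13.76 ⇒ ω_n = 3.709 rad/s, and ζ = 8.5/(2ω_n) = 1.15.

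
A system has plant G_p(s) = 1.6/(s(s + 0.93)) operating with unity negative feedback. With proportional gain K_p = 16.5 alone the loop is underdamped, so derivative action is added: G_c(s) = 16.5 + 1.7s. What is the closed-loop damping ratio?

Forward path: (16.5 + 1.7s)·1.6/(s(s+0.93)). The closed-loop characteristic equation is s² + (0.93 + 1.6·1.7)s + 1.6·16.5 = 0.
That is s² + 3.65s + 26.4 = 0, so ω_n = 5.138 rad/s and ζ = 3.65/(2·5.138) = 0.3552.

ζ = 0.355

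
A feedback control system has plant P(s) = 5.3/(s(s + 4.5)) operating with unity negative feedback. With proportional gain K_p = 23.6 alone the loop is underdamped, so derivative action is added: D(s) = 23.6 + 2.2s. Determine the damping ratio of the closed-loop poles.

ζ = 0.722

Forward path: (23.6 + 2.2s)·5.3/(s(s+4.5)). The closed-loop characteristic equation is s² + (4.5 + 5.3·2.2)s + 5.3·23.6 = 0.
That is s² + 16.16s + 125.1 = 0, so ω_n = 11.18 rad/s and ζ = 16.16/(2·11.18) = 0.7225.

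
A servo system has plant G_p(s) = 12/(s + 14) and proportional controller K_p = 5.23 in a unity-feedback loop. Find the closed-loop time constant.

τ = 0.013 s

Closed-loop transfer function: T(s) = K_p·G_p(s)/(1 + K_p·G_p(s)) = 62.76/(s + 14 + 62.76) = 62.76/(s + 76.76).
Time constant τ = 1/76.76 = 0.013 s.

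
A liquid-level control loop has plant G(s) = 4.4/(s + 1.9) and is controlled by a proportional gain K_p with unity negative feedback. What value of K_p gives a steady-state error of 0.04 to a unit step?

For a type-0 loop with proportional control, e_ss = 1/(1 + K_p·G(0)).
G(0) = 2.316. Require 1/(1 + K_p·2.316) = 0.04, so 1 + 2.316·K_p = 25.
K_p = (25 − 1)/2.316 = 10.4.

K_p = 10.4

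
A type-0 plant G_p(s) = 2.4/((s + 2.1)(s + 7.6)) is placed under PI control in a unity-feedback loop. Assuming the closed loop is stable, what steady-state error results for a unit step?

The PI controller's integrator makes the forward path type 1, so e_ss to a step is zero.

0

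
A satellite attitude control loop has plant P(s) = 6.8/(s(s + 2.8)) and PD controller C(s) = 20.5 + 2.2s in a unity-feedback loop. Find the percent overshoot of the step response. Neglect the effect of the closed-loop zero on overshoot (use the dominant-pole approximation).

Forward path: (20.5 + 2.2s)·6.8/(s(s+2.8)). The closed-loop characteristic equation is s² + (2.8 + 6.8·2.2)s + 6.8·20.5 = 0.
That is s² + 17.76s + 139.4 = 0, so ω_n = 11.81 rad/s and ζ = 17.76/(2·11.81) = 0.7521.
%OS = 100·exp(−πζ/√(1−ζ²)) = 2.77%.

2.77%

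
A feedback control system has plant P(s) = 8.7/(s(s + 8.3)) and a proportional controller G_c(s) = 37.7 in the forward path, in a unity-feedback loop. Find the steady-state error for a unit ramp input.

0.0253

The loop has one pole at the origin (type 1). Velocity error constant K_v = lim_{s→0} s·G_c(s)P(s) = 37.7·8.7/8.3 = 39.52.
Steady-state error to a unit ramp: e_ss = 1/K_v = 0.0253.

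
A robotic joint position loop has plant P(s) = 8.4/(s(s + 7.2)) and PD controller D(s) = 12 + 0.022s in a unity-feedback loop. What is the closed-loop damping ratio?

Forward path: (12 + 0.022s)·8.4/(s(s+7.2)). The closed-loop characteristic equation is s² + (7.2 + 8.4·0.022)s + 8.4·12 = 0.
That is s² + 7.385s + 100.8 = 0, so ω_n = 10.04 rad/s and ζ = 7.385/(2·10.04) = 0.3678.

ζ = 0.368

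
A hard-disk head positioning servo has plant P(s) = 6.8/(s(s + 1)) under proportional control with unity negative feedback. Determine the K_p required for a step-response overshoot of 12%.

K_p = 0.117

From %OS = 100·exp(−πζ/√(1−ζ²)) = 12%, ζ = −ln(0.12)/√(π²+ln²(0.12)) = 0.5594.
Characteristic equation s² + 1s + 6.8K_p = 0 gives ζ = 1/(2√(6.8K_p)).
Setting ζ = 0.5594: √(6.8K_p) = 1/(2·0.5594) = 0.8938, so K_p = 0.7989/6.8 = 0.117.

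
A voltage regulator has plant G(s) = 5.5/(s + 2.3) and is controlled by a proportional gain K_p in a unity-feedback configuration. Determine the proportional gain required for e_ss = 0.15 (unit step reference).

Steady-state error for a unit step on this type-0 loop is 1/(1 + K_p·G(0)).
G(0) = 2.391. Require 1/(1 + K_p·2.391) = 0.15, so 1 + 2.391·K_p = 6.667.
K_p = (6.667 − 1)/2.391 = 2.37.

K_p = 2.37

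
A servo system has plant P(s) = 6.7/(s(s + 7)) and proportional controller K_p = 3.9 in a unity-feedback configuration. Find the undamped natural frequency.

The closed-loop denominator is s(s+7) + 3.9·6.7 = s² + 7s + 26.13.
So ω_n² = 26.13 ⇒ ω_n = 5.112 rad/s, and ζ = 7/(2ω_n) = 0.685.

ω_n = 5.11 rad/s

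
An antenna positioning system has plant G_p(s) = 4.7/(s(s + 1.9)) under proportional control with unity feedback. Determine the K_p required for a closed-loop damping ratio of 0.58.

K_p = 0.571

Closed-loop characteristic equation: s² + 1.9s + K_p·4.7 = 0.
So ω_n = √(4.7K_p) and 2ζω_n = 1.9, giving ζ = 1.9/(2√(4.7K_p)).
Setting ζ = 0.58: √(4.7K_p) = 1.9/(2·0.58) = 1.638, so K_p = 2.683/4.7 = 0.571.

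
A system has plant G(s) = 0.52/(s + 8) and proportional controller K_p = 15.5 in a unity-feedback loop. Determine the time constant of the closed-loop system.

Closed-loop transfer function: T(s) = K_p·G(s)/(1 + K_p·G(s)) = 8.06/(s + 8 + 8.06) = 8.06/(s + 16.06).
Time constant τ = 1/16.06 = 0.0623 s.

τ = 0.0623 s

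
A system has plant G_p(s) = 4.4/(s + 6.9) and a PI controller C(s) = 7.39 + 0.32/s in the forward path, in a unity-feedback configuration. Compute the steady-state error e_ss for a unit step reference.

The open loop C(s)G_p(s) has a pole at the origin (type 1), so the static position error constant is infinite and e_ss = 1/(1+∞) = 0.

0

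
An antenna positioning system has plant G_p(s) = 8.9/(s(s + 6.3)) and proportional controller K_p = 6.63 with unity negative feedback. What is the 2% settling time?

The closed-loop denominator s² + 6.3s + 59.01 gives ω_n = √59.01 = 7.682 and ζ = 6.3/(2ω_n) = 0.4101.
2% settling time T_s ≈ 4/(ζω_n) = 4/3.15 = 1.27 s.

T_s ≈ 1.27 s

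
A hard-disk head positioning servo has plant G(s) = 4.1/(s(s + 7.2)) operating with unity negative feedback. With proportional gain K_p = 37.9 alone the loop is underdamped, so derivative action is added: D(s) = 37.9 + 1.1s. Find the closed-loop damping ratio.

Forward path: (37.9 + 1.1s)·4.1/(s(s+7.2)). The closed-loop characteristic equation is s² + (7.2 + 4.1·1.1)s + 4.1·37.9 = 0.
That is s² + 11.71s + 155.4 = 0, so ω_n = 12.47 rad/s and ζ = 11.71/(2·12.47) = 0.4697.

ζ = 0.47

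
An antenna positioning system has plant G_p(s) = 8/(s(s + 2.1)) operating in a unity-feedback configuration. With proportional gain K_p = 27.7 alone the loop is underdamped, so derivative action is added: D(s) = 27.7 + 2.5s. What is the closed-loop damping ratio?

ζ = 0.742

Forward path: (27.7 + 2.5s)·8/(s(s+2.1)). The closed-loop characteristic equation is s² + (2.1 + 8·2.5)s + 8·27.7 = 0.
That is s² + 22.1s + 221.6 = 0, so ω_n = 14.89 rad/s and ζ = 22.1/(2·14.89) = 0.7423.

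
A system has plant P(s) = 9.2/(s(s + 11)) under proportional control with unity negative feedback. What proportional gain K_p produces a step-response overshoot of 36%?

From %OS = 100·exp(−πζ/√(1−ζ²)) = 36%, ζ = −ln(0.36)/√(π²+ln²(0.36)) = 0.3093.
Characteristic equation s² + 11s + 9.2K_p = 0 gives ζ = 11/(2√(9.2K_p)).
Setting ζ = 0.3093: √(9.2K_p) = 11/(2·0.3093) = 17.78, so K_p = 316.3/9.2 = 34.4.

K_p = 34.4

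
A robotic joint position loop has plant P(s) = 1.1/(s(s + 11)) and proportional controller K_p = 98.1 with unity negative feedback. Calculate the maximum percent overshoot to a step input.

Closed-loop characteristic equation: s² + 11s + 107.9 = 0, so ω_n = 10.39 rad/s and ζ = 11/(2·10.39) = 0.5295.
%OS = 100·exp(−πζ/√(1−ζ²)) = 100·exp(−π·0.5295/√0.7197) = 14.1%.

14.1%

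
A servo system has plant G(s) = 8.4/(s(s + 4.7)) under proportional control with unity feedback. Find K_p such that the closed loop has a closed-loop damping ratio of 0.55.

K_p = 2.17

Closed-loop characteristic equation: s² + 4.7s + K_p·8.4 = 0.
So ω_n = √(8.4K_p) and 2ζω_n = 4.7, giving ζ = 4.7/(2√(8.4K_p)).
Setting ζ = 0.55: √(8.4K_p) = 4.7/(2·0.55) = 4.273, so K_p = 18.26/8.4 = 2.17.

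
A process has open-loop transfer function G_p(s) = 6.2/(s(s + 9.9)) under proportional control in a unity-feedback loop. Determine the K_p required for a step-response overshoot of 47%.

K_p = 72.4

From %OS = 100·exp(−πζ/√(1−ζ²)) = 47%, ζ = −ln(0.47)/√(π²+ln²(0.47)) = 0.2337.
Characteristic equation s² + 9.9s + 6.2K_p = 0 gives ζ = 9.9/(2√(6.2K_p)).
Setting ζ = 0.2337: √(6.2K_p) = 9.9/(2·0.2337) = 21.18, so K_p = 448.7/6.2 = 72.4.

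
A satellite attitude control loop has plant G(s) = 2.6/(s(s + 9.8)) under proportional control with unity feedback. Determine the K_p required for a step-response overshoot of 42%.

K_p = 130

From %OS = 100·exp(−πζ/√(1−ζ²)) = 42%, ζ = −ln(0.42)/√(π²+ln²(0.42)) = 0.2662.
Characteristic equation s² + 9.8s + 2.6K_p = 0 gives ζ = 9.8/(2√(2.6K_p)).
Setting ζ = 0.2662: √(2.6K_p) = 9.8/(2·0.2662) = 18.41, so K_p = 338.9/2.6 = 130.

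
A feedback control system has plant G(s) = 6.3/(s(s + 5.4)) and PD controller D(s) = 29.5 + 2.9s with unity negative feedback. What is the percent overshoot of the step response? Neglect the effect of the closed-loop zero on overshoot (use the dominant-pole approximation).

Forward path: (29.5 + 2.9s)·6.3/(s(s+5.4)). The closed-loop characteristic equation is s² + (5.4 + 6.3·2.9)s + 6.3·29.5 = 0.
That is s² + 23.67s + 185.8 = 0, so ω_n = 13.63 rad/s and ζ = 23.67/(2·13.63) = 0.8681.
%OS = 100·exp(−πζ/√(1−ζ²)) = 0.411%.

0.411%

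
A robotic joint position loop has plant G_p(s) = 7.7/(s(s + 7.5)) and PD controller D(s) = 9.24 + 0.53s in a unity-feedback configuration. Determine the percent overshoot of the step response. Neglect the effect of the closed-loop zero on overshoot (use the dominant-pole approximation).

Forward path: (9.24 + 0.53s)·7.7/(s(s+7.5)). The closed-loop characteristic equation is s² + (7.5 + 7.7·0.53)s + 7.7·9.24 = 0.
That is s² + 11.58s + 71.15 = 0, so ω_n = 8.435 rad/s and ζ = 11.58/(2·8.435) = 0.6865.
%OS = 100·exp(−πζ/√(1−ζ²)) = 5.15%.

5.15%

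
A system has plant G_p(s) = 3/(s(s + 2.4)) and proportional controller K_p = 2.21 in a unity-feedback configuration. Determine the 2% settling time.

T_s ≈ 3.33 s

The closed-loop denominator s² + 2.4s + 6.63 gives ω_n = √6.63 = 2.575 and ζ = 2.4/(2ω_n) = 0.466.
2% settling time T_s ≈ 4/(ζω_n) = 4/1.2 = 3.33 s.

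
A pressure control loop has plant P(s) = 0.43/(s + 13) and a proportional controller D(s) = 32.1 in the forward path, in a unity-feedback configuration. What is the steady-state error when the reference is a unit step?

0.485

The loop is type 0. Static position error constant K_pos = D(0)·P(0) = 32.1·0.03308 = 1.062.
Steady-state error to a unit step: e_ss = 1/(1+K_pos) = 1/2.062 = 0.485.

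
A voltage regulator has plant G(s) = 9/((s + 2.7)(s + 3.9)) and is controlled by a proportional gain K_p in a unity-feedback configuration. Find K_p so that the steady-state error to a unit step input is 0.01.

K_p = 116

The loop is type 0, so e_ss(step) = 1/(1 + K_pos) with K_pos = K_p·G(0).
G(0) = 0.8547. Require 1/(1 + K_p·0.8547) = 0.01, so 1 + 0.8547·K_p = 100.
K_p = (100 − 1)/0.8547 = 116.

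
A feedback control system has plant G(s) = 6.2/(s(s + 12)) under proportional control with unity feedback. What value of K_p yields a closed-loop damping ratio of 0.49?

K_p = 24.2

Closed-loop characteristic equation: s² + 12s + K_p·6.2 = 0.
So ω_n = √(6.2K_p) and 2ζω_n = 12, giving ζ = 12/(2√(6.2K_p)).
Setting ζ = 0.49: √(6.2K_p) = 12/(2·0.49) = 12.24, so K_p = 149.9/6.2 = 24.2.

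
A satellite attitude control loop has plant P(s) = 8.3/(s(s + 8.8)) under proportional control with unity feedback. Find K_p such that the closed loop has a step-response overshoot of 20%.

From %OS = 100·exp(−πζ/√(1−ζ²)) = 20%, ζ = −ln(0.2)/√(π²+ln²(0.2)) = 0.4559.
Characteristic equation s² + 8.8s + 8.3K_p = 0 gives ζ = 8.8/(2√(8.3K_p)).
Setting ζ = 0.4559: √(8.3K_p) = 8.8/(2·0.4559) = 9.65, so K_p = 93.13/8.3 = 11.2.

K_p = 11.2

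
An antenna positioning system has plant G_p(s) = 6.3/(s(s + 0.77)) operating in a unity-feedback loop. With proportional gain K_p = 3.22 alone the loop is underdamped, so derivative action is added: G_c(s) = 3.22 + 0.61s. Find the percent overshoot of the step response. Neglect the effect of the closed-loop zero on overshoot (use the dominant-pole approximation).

Forward path: (3.22 + 0.61s)·6.3/(s(s+0.77)). The closed-loop characteristic equation is s² + (0.77 + 6.3·0.61)s + 6.3·3.22 = 0.
That is s² + 4.613s + 20.29 = 0, so ω_n = 4.504 rad/s and ζ = 4.613/(2·4.504) = 0.5121.
%OS = 100·exp(−πζ/√(1−ζ²)) = 15.4%.

15.4%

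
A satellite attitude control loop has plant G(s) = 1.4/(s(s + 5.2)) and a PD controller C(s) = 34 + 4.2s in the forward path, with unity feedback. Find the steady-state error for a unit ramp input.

The loop has one pole at the origin (type 1). Velocity error constant K_v = lim_{s→0} s·C(s)G(s) = 34·1.4/5.2 = 9.154.
Steady-state error to a unit ramp: e_ss = 1/K_v = 0.109.

0.109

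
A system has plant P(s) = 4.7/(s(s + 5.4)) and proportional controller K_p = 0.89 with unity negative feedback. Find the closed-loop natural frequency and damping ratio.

With unity feedback the closed-loop characteristic equation is s² + 5.4s + 0.89·4.7 = s² + 5.4s + 4.183 = 0.
So ω_n² = 4.183 ⇒ ω_n = 2.045 rad/s, and ζ = 5.4/(2ω_n) = 1.32.

ω_n = 2.05 rad/s, ζ = 1.32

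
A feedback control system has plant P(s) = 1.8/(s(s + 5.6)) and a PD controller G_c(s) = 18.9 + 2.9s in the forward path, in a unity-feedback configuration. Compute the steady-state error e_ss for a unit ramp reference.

0.165

The loop has one pole at the origin (type 1). Velocity error constant K_v = lim_{s→0} s·G_c(s)P(s) = 18.9·1.8/5.6 = 6.075.
Steady-state error to a unit ramp: e_ss = 1/K_v = 0.165.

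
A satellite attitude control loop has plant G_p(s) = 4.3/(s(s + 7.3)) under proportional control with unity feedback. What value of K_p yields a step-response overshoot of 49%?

From %OS = 100·exp(−πζ/√(1−ζ²)) = 49%, ζ = −ln(0.49)/√(π²+ln²(0.49)) = 0.2214.
Characteristic equation s² + 7.3s + 4.3K_p = 0 gives ζ = 7.3/(2√(4.3K_p)).
Setting ζ = 0.2214: √(4.3K_p) = 7.3/(2·0.2214) = 16.48, so K_p = 271.7/4.3 = 63.2.

K_p = 63.2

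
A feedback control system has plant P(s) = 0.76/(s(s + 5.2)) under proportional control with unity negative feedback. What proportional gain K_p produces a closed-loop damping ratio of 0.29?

Closed-loop characteristic equation: s² + 5.2s + K_p·0.76 = 0.
So ω_n = √(0.76K_p) and 2ζω_n = 5.2, giving ζ = 5.2/(2√(0.76K_p)).
Setting ζ = 0.29: √(0.76K_p) = 5.2/(2·0.29) = 8.966, so K_p = 80.38/0.76 = 106.

K_p = 106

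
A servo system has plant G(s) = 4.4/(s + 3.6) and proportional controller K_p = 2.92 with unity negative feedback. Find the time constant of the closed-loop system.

Closed-loop transfer function: T(s) = K_p·G(s)/(1 + K_p·G(s)) = 12.85/(s + 3.6 + 12.85) = 12.85/(s + 16.45).
Time constant τ = 1/16.45 = 0.0608 s.

τ = 0.0608 s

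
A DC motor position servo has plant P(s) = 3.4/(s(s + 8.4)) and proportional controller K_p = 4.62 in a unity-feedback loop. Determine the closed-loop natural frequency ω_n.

With unity feedback the closed-loop characteristic equation is s² + 8.4s + 4.62·3.4 = s² + 8.4s + 15.71 = 0.
So ω_n² = 15.71 ⇒ ω_n = 3.963 rad/s, and ζ = 8.4/(2ω_n) = 1.06.

ω_n = 3.96 rad/s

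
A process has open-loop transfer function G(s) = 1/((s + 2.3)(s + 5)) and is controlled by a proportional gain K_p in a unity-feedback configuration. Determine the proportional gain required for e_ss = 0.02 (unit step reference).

K_p = 564

For a type-0 loop with proportional control, e_ss = 1/(1 + K_p·G(0)).
G(0) = 0.08696. Require 1/(1 + K_p·0.08696) = 0.02, so 1 + 0.08696·K_p = 50.
K_p = (50 − 1)/0.08696 = 564.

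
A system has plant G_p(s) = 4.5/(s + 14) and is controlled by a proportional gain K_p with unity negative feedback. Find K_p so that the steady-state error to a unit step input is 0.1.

K_p = 28

The loop is type 0, so e_ss(step) = 1/(1 + K_pos) with K_pos = K_p·G_p(0).
G_p(0) = 0.3214. Require 1/(1 + K_p·0.3214) = 0.1, so 1 + 0.3214·K_p = 10.
K_p = (10 − 1)/0.3214 = 28.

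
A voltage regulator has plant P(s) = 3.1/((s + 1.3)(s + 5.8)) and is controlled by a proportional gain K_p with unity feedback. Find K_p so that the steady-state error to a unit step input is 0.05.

K_p = 46.2

The loop is type 0, so e_ss(step) = 1/(1 + K_pos) with K_pos = K_p·P(0).
P(0) = 0.4111. Require 1/(1 + K_p·0.4111) = 0.05, so 1 + 0.4111·K_p = 20.
K_p = (20 − 1)/0.4111 = 46.2.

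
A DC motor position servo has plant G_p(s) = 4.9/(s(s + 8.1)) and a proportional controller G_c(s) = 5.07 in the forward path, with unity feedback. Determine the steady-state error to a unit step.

0

The open loop G_c(s)G_p(s) has a pole at the origin (type 1), so the static position error constant is infinite and e_ss = 1/(1+∞) = 0.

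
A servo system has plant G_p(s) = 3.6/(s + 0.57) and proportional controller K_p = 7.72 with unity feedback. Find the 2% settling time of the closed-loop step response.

T_s ≈ 0.141 s

Closed-loop transfer function: T(s) = K_p·G_p(s)/(1 + K_p·G_p(s)) = 27.79/(s + 0.57 + 27.79) = 27.79/(s + 28.36).
Time constant τ = 1/28.36 = 0.03526 s, so the 2% settling time is about 4τ = 0.141 s.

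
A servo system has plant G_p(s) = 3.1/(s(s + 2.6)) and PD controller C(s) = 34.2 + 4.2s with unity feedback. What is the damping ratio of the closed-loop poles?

ζ = 0.759

Forward path: (34.2 + 4.2s)·3.1/(s(s+2.6)). The closed-loop characteristic equation is s² + (2.6 + 3.1·4.2)s + 3.1·34.2 = 0.
That is s² + 15.62s + 106 = 0, so ω_n = 10.3 rad/s and ζ = 15.62/(2·10.3) = 0.7585.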